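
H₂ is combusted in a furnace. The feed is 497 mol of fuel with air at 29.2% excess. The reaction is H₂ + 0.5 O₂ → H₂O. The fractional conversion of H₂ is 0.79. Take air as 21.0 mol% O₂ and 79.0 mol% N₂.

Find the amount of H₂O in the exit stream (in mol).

Stoichiometric O₂ = 0.5 × 497 = 248.5 mol; O₂ fed = 248.5 × 1.292 = 321.1 mol.
N₂ fed = 321.1 × 79/21 = 1208 mol.
Fuel reacted = 0.79 × 497 → ξ = 392.6 mol.
Outlet (n = n₀ + ν ξ):
  H₂: 497 − 1(392.6) = 104.4
  O₂: 321.1 − 0.5(392.6) = 124.7
  N₂: 1208 (inert)
  H₂O: 0 + 1(392.6) = 392.6

393 mol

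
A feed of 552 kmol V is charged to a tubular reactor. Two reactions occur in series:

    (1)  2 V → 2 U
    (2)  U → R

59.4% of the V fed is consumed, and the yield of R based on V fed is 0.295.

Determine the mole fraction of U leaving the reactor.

Conversion of V: V consumed = 2ξ₁ = 0.594 × 552 → ξ₁ = 163.9 kmol.
Yield of R: 1ξ₂ / 552 = 0.295 → ξ₂ = 162.8 kmol.
Outlet amounts (n = n₀ + Σ ν·ξ):
  V: 552 − 2(163.9) = 224.1
  U: 0 + 2(163.9) − 1(162.8) = 165
  R: 0 + 1(162.8) = 162.8
Total out = 552 kmol; y_U = 165 / 552 = 0.299.

0.299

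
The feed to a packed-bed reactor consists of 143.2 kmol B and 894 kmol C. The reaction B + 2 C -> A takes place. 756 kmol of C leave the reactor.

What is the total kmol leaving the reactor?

For C: n = n₀ − 2ξ → 756 = 894 − 2ξ, giving ξ = 69 kmol.
Outlet amounts (n = n₀ + ν ξ):
  B: 143.2 − 1(69) = 74.2
  C: 894 − 2(69) = 756
  A: 0 + 1(69) = 69
Total out = 74.2 + 756 + 69 = 899.2 kmol.

899 kmol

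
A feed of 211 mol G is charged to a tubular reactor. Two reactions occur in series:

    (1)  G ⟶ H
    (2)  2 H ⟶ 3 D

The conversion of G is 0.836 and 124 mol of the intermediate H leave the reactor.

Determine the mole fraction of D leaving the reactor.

0.331

Conversion of G: G consumed = 1ξ₁ = 0.836 × 211 → ξ₁ = 176.4 mol.
H balance: n_H = 0 + 1ξ₁ − 2ξ₂ = 124 → ξ₂ = (1·176.4 − 124)/2 = 26.2 mol.
Outlet amounts (n = n₀ + Σ ν·ξ):
  G: 211 − 1(176.4) = 34.6
  H: 0 + 1(176.4) − 2(26.2) = 124
  D: 0 + 3(26.2) = 78.59
Total out = 237.2 mol; y_D = 78.59 / 237.2 = 0.3313.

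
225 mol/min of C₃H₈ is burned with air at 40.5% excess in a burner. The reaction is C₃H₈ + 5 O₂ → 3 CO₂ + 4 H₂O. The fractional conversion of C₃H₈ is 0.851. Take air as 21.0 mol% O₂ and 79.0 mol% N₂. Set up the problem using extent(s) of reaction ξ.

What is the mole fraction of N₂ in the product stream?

0.749

Stoichiometric O₂ = 5 × 225 = 1125 mol/min; O₂ fed = 1125 × 1.405 = 1581 mol/min.
N₂ fed = 1581 × 79/21 = 5946 mol/min.
Fuel reacted = 0.851 × 225 → ξ = 191.5 mol/min.
Outlet (n = n₀ + ν ξ):
  C₃H₈: 225 − 1(191.5) = 33.53
  O₂: 1581 − 5(191.5) = 623.2
  N₂: 5946 (inert)
  CO₂: 0 + 3(191.5) = 574.4
  H₂O: 0 + 4(191.5) = 765.9
Total out = 7943 mol/min; y_N₂ = 5946 / 7943 = 0.7486.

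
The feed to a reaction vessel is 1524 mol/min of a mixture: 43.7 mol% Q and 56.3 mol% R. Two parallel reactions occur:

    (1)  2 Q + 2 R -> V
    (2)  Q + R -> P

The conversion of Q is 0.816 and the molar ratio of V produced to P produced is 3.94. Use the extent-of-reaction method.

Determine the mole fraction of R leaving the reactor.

0.425

Conversion of Q: Q consumed = 0.816 × 666 = 543.4 mol/min = 2ξ₁ + 1ξ₂.
Selectivity: 1ξ₁ / (1ξ₂) = 3.94 → ξ₁ = 3.94 ξ₂.
Substitute: (2·3.94 + 1) ξ₂ = 543.4 → ξ₂ = 61.2 mol/min, ξ₁ = 241.1 mol/min.
Outlet amounts (n = n₀ + Σ ν·ξ):
  Q: 666 − 2(241.1) − 1(61.2) = 122.5
  R: 858 − 2(241.1) − 1(61.2) = 314.6
  V: 0 + 1(241.1) = 241.1
  P: 0 + 1(61.2) = 61.2
Total out = 739.4 mol/min; y_R = 314.6 / 739.4 = 0.4254.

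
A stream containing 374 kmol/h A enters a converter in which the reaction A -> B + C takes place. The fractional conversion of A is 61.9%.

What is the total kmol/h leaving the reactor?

A reacted = 0.619 × 374 = 231.5 kmol/h; ν_A = −1, so ξ = 231.5/1 = 231.5 kmol/h.
Outlet amounts (n = n₀ + ν ξ):
  A: 374 − 1(231.5) = 142.5
  B: 0 + 1(231.5) = 231.5
  C: 0 + 1(231.5) = 231.5
Total out = 142.5 + 231.5 + 231.5 = 605.5 kmol/h.

606 kmol/h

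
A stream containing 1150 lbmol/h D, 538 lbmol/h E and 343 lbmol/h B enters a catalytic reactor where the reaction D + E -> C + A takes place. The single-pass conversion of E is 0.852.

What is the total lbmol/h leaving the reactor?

2030 lbmol/h

E reacted = 0.852 × 538 = 458.4 lbmol/h; ν_E = −1, so ξ = 458.4/1 = 458.4 lbmol/h.
Outlet amounts (n = n₀ + ν ξ):
  D: 1150 − 1(458.4) = 691.6
  E: 538 − 1(458.4) = 79.62
  C: 0 + 1(458.4) = 458.4
  A: 0 + 1(458.4) = 458.4
  B: 343 (inert)
Total out = 691.6 + 79.62 + 458.4 + 458.4 + 343 = 2031 lbmol/h.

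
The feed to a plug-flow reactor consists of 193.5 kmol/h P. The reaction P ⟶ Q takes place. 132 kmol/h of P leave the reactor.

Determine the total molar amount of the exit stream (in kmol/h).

For P: n = n₀ − 1ξ → 132 = 193.5 − 1ξ, giving ξ = 61.5 kmol/h.
Outlet amounts (n = n₀ + ν ξ):
  P: 193.5 − 1(61.5) = 132
  Q: 0 + 1(61.5) = 61.5
Total out = 132 + 61.5 = 193.5 kmol/h.

194 kmol/h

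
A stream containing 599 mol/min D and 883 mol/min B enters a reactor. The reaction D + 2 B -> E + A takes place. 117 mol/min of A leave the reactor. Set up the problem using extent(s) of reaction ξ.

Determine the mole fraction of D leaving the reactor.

For A: n = n₀ + 1ξ → 117 = 0 + 1ξ, giving ξ = 117 mol/min.
Outlet amounts (n = n₀ + ν ξ):
  D: 599 − 1(117) = 482
  B: 883 − 2(117) = 649
  E: 0 + 1(117) = 117
  A: 0 + 1(117) = 117
Total out = 1365 mol/min; y_D = 482 / 1365 = 0.3531.

0.353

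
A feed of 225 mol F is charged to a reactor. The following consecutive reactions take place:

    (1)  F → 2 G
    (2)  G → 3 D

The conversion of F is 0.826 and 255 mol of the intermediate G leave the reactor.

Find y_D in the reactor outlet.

0.543

Conversion of F: F consumed = 1ξ₁ = 0.826 × 225 → ξ₁ = 185.8 mol.
G balance: n_G = 0 + 2ξ₁ − 1ξ₂ = 255 → ξ₂ = (2·185.8 − 255)/1 = 116.7 mol.
Outlet amounts (n = n₀ + Σ ν·ξ):
  F: 225 − 1(185.8) = 39.15
  G: 0 + 2(185.8) − 1(116.7) = 255
  D: 0 + 3(116.7) = 350.1
Total out = 644.2 mol; y_D = 350.1 / 644.2 = 0.5434.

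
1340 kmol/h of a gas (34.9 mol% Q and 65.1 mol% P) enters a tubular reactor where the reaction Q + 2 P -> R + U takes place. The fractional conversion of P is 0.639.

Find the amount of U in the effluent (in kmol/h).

P reacted = 0.639 × 872.3 = 557.4 kmol/h; ν_P = −2, so ξ = 557.4/2 = 278.7 kmol/h.
Outlet amounts (n = n₀ + ν ξ):
  Q: 467.7 − 1(278.7) = 188.9
  P: 872.3 − 2(278.7) = 314.9
  R: 0 + 1(278.7) = 278.7
  U: 0 + 1(278.7) = 278.7

279 kmol/h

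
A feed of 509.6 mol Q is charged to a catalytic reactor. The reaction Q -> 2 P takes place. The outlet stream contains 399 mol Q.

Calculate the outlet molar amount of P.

221 mol

For Q: n = n₀ − 1ξ → 399 = 509.6 − 1ξ, giving ξ = 110.6 mol.
Outlet amounts (n = n₀ + ν ξ):
  Q: 509.6 − 1(110.6) = 399
  P: 0 + 2(110.6) = 221.2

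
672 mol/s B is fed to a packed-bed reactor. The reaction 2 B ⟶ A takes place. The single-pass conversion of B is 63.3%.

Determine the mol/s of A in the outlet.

B reacted = 0.633 × 672 = 425.4 mol/s; ν_B = −2, so ξ = 425.4/2 = 212.7 mol/s.
Outlet amounts (n = n₀ + ν ξ):
  B: 672 − 2(212.7) = 246.6
  A: 0 + 1(212.7) = 212.7

213 mol/s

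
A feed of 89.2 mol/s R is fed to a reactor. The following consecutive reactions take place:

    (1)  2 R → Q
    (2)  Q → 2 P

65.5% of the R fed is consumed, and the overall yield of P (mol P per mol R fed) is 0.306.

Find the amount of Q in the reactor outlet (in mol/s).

15.6 mol/s

Conversion of R: R consumed = 2ξ₁ = 0.655 × 89.2 → ξ₁ = 29.21 mol/s.
Yield of P: 2ξ₂ / 89.2 = 0.306 → ξ₂ = 13.65 mol/s.
Outlet amounts (n = n₀ + Σ ν·ξ):
  R: 89.2 − 2(29.21) = 30.77
  Q: 0 + 1(29.21) − 1(13.65) = 15.57
  P: 0 + 2(13.65) = 27.3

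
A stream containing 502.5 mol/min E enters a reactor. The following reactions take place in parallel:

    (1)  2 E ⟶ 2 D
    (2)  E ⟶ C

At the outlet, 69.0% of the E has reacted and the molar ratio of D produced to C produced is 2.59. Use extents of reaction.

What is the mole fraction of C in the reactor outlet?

0.192

Conversion of E: E consumed = 0.69 × 502.5 = 346.7 mol/min = 2ξ₁ + 1ξ₂.
Selectivity: 2ξ₁ / (1ξ₂) = 2.59 → ξ₁ = 1.295 ξ₂.
Substitute: (2·1.295 + 1) ξ₂ = 346.7 → ξ₂ = 96.58 mol/min, ξ₁ = 125.1 mol/min.
Outlet amounts (n = n₀ + Σ ν·ξ):
  E: 502.5 − 2(125.1) − 1(96.58) = 155.8
  D: 0 + 2(125.1) = 250.1
  C: 0 + 1(96.58) = 96.58
Total out = 502.5 mol/min; y_C = 96.58 / 502.5 = 0.1922.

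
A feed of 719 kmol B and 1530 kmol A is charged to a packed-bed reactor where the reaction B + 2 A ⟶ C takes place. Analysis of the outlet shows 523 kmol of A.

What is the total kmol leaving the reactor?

For A: n = n₀ − 2ξ → 523 = 1530 − 2ξ, giving ξ = 503.5 kmol.
Outlet amounts (n = n₀ + ν ξ):
  B: 719 − 1(503.5) = 215.5
  A: 1530 − 2(503.5) = 523
  C: 0 + 1(503.5) = 503.5
Total out = 215.5 + 523 + 503.5 = 1242 kmol.

1240 kmol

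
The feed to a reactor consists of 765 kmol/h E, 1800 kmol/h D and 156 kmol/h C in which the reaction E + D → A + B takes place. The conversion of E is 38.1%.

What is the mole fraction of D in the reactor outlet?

0.554

E reacted = 0.381 × 765 = 291.5 kmol/h; ν_E = −1, so ξ = 291.5/1 = 291.5 kmol/h.
Outlet amounts (n = n₀ + ν ξ):
  E: 765 − 1(291.5) = 473.5
  D: 1800 − 1(291.5) = 1509
  A: 0 + 1(291.5) = 291.5
  B: 0 + 1(291.5) = 291.5
  C: 156 (inert)
Total out = 2721 kmol/h; y_D = 1509 / 2721 = 0.5544.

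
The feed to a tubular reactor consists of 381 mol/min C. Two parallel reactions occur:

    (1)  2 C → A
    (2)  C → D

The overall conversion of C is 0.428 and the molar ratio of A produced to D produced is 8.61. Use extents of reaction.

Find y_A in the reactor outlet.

0.254

Conversion of C: C consumed = 0.428 × 381 = 163.1 mol/min = 2ξ₁ + 1ξ₂.
Selectivity: 1ξ₁ / (1ξ₂) = 8.61 → ξ₁ = 8.61 ξ₂.
Substitute: (2·8.61 + 1) ξ₂ = 163.1 → ξ₂ = 8.95 mol/min, ξ₁ = 77.06 mol/min.
Outlet amounts (n = n₀ + Σ ν·ξ):
  C: 381 − 2(77.06) − 1(8.95) = 217.9
  A: 0 + 1(77.06) = 77.06
  D: 0 + 1(8.95) = 8.95
Total out = 303.9 mol/min; y_A = 77.06 / 303.9 = 0.2535.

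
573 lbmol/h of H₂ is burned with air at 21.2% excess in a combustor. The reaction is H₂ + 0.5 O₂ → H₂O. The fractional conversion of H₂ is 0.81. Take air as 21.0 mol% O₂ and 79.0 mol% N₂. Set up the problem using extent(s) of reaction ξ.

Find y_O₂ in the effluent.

0.0577

Stoichiometric O₂ = 0.5 × 573 = 286.5 lbmol/h; O₂ fed = 286.5 × 1.212 = 347.2 lbmol/h.
N₂ fed = 347.2 × 79/21 = 1306 lbmol/h.
Fuel reacted = 0.81 × 573 → ξ = 464.1 lbmol/h.
Outlet (n = n₀ + ν ξ):
  H₂: 573 − 1(464.1) = 108.9
  O₂: 347.2 − 0.5(464.1) = 115.2
  N₂: 1306 (inert)
  H₂O: 0 + 1(464.1) = 464.1
Total out = 1994 lbmol/h; y_O₂ = 115.2 / 1994 = 0.05775.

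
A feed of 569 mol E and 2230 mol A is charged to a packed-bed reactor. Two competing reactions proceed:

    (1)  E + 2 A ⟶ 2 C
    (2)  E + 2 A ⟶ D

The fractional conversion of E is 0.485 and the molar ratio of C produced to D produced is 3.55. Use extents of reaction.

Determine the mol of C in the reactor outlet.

Conversion of E: E consumed = 0.485 × 569 = 276 mol = 1ξ₁ + 1ξ₂.
Selectivity: 2ξ₁ / (1ξ₂) = 3.55 → ξ₁ = 1.775 ξ₂.
Substitute: (1·1.775 + 1) ξ₂ = 276 → ξ₂ = 99.45 mol, ξ₁ = 176.5 mol.
Outlet amounts (n = n₀ + Σ ν·ξ):
  E: 569 − 1(176.5) − 1(99.45) = 293
  A: 2230 − 2(176.5) − 2(99.45) = 1678
  C: 0 + 2(176.5) = 353
  D: 0 + 1(99.45) = 99.45

353 mol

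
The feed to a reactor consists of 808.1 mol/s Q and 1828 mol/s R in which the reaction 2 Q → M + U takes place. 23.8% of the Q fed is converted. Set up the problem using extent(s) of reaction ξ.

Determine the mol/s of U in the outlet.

96.2 mol/s

Q reacted = 0.238 × 808.1 = 192.3 mol/s; ν_Q = −2, so ξ = 192.3/2 = 96.16 mol/s.
Outlet amounts (n = n₀ + ν ξ):
  Q: 808.1 − 2(96.16) = 615.8
  M: 0 + 1(96.16) = 96.16
  U: 0 + 1(96.16) = 96.16
  R: 1828 (inert)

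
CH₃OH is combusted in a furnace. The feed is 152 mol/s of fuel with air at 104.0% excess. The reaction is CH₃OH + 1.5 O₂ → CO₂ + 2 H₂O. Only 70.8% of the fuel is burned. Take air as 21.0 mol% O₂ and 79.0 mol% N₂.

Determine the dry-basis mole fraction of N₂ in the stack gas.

0.793

Stoichiometric O₂ = 1.5 × 152 = 228 mol/s; O₂ fed = 228 × 2.040 = 465.1 mol/s.
N₂ fed = 465.1 × 79/21 = 1750 mol/s.
Fuel reacted = 0.708 × 152 → ξ = 107.6 mol/s.
Outlet (n = n₀ + ν ξ):
  CH₃OH: 152 − 1(107.6) = 44.38
  O₂: 465.1 − 1.5(107.6) = 303.7
  N₂: 1750 (inert)
  CO₂: 0 + 1(107.6) = 107.6
  H₂O: 0 + 2(107.6) = 215.2
Dry total = 2205 mol/s; y_N₂ (dry) = 1750 / 2205 = 0.7934.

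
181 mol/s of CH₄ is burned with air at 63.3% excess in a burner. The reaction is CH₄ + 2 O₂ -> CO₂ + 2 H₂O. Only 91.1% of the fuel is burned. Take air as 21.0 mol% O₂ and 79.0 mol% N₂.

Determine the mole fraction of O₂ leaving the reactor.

0.0872

Stoichiometric O₂ = 2 × 181 = 362 mol/s; O₂ fed = 362 × 1.633 = 591.1 mol/s.
N₂ fed = 591.1 × 79/21 = 2224 mol/s.
Fuel reacted = 0.911 × 181 → ξ = 164.9 mol/s.
Outlet (n = n₀ + ν ξ):
  CH₄: 181 − 1(164.9) = 16.11
  O₂: 591.1 − 2(164.9) = 261.4
  N₂: 2224 (inert)
  CO₂: 0 + 1(164.9) = 164.9
  H₂O: 0 + 2(164.9) = 329.8
Total out = 2996 mol/s; y_O₂ = 261.4 / 2996 = 0.08724.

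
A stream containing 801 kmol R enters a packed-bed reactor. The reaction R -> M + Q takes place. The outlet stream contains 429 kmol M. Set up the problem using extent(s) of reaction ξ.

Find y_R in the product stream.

0.302

For M: n = n₀ + 1ξ → 429 = 0 + 1ξ, giving ξ = 429 kmol.
Outlet amounts (n = n₀ + ν ξ):
  R: 801 − 1(429) = 372
  M: 0 + 1(429) = 429
  Q: 0 + 1(429) = 429
Total out = 1230 kmol; y_R = 372 / 1230 = 0.3024.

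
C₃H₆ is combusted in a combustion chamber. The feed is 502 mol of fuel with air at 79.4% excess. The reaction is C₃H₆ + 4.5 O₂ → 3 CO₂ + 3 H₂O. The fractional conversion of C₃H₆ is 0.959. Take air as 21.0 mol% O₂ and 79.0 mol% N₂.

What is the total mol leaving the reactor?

20000 mol

Stoichiometric O₂ = 4.5 × 502 = 2259 mol; O₂ fed = 2259 × 1.794 = 4053 mol.
N₂ fed = 4053 × 79/21 = 15250 mol.
Fuel reacted = 0.959 × 502 → ξ = 481.4 mol.
Outlet (n = n₀ + ν ξ):
  C₃H₆: 502 − 1(481.4) = 20.58
  O₂: 4053 − 4.5(481.4) = 1886
  N₂: 15250 (inert)
  CO₂: 0 + 3(481.4) = 1444
  H₂O: 0 + 3(481.4) = 1444
Total out = 20.58 + 1886 + 15250 + 1444 + 1444 = 20040 mol.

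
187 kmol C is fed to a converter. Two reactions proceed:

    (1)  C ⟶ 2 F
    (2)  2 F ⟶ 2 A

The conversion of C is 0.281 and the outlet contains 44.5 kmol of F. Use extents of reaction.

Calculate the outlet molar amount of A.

60.6 kmol

Conversion of C: C consumed = 1ξ₁ = 0.281 × 187 → ξ₁ = 52.55 kmol.
F balance: n_F = 0 + 2ξ₁ − 2ξ₂ = 44.5 → ξ₂ = (2·52.55 − 44.5)/2 = 30.3 kmol.
Outlet amounts (n = n₀ + Σ ν·ξ):
  C: 187 − 1(52.55) = 134.5
  F: 0 + 2(52.55) − 2(30.3) = 44.5
  A: 0 + 2(30.3) = 60.59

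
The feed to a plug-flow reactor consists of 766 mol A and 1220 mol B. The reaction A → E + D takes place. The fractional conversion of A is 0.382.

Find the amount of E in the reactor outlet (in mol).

293 mol

A reacted = 0.382 × 766 = 292.6 mol; ν_A = −1, so ξ = 292.6/1 = 292.6 mol.
Outlet amounts (n = n₀ + ν ξ):
  A: 766 − 1(292.6) = 473.4
  E: 0 + 1(292.6) = 292.6
  D: 0 + 1(292.6) = 292.6
  B: 1220 (inert)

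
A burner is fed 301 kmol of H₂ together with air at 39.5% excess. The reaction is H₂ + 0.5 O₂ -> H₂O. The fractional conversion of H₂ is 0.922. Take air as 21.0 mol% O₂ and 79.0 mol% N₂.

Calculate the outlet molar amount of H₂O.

Stoichiometric O₂ = 0.5 × 301 = 150.5 kmol; O₂ fed = 150.5 × 1.395 = 209.9 kmol.
N₂ fed = 209.9 × 79/21 = 789.8 kmol.
Fuel reacted = 0.922 × 301 → ξ = 277.5 kmol.
Outlet (n = n₀ + ν ξ):
  H₂: 301 − 1(277.5) = 23.48
  O₂: 209.9 − 0.5(277.5) = 71.19
  N₂: 789.8 (inert)
  H₂O: 0 + 1(277.5) = 277.5

278 kmol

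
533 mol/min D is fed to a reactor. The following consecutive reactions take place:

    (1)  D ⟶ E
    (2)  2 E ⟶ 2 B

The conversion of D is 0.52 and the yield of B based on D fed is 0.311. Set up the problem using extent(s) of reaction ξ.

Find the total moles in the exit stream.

533 mol/min

Conversion of D: D consumed = 1ξ₁ = 0.52 × 533 → ξ₁ = 277.2 mol/min.
Yield of B: 2ξ₂ / 533 = 0.311 → ξ₂ = 82.88 mol/min.
Outlet amounts (n = n₀ + Σ ν·ξ):
  D: 533 − 1(277.2) = 255.8
  E: 0 + 1(277.2) − 2(82.88) = 111.4
  B: 0 + 2(82.88) = 165.8
Total out = 255.8 + 111.4 + 165.8 = 533 mol/min.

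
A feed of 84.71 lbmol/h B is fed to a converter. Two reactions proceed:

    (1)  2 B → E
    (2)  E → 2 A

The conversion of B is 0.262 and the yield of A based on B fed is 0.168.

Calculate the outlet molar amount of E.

Conversion of B: B consumed = 2ξ₁ = 0.262 × 84.71 → ξ₁ = 11.1 lbmol/h.
Yield of A: 2ξ₂ / 84.71 = 0.168 → ξ₂ = 7.116 lbmol/h.
Outlet amounts (n = n₀ + Σ ν·ξ):
  B: 84.71 − 2(11.1) = 62.52
  E: 0 + 1(11.1) − 1(7.116) = 3.981
  A: 0 + 2(7.116) = 14.23

3.98 lbmol/h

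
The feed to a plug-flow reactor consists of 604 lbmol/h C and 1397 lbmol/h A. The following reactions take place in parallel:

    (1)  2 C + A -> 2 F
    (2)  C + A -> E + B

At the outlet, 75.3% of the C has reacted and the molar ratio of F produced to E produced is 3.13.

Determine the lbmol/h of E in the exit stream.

Conversion of C: C consumed = 0.753 × 604 = 454.8 lbmol/h = 2ξ₁ + 1ξ₂.
Selectivity: 2ξ₁ / (1ξ₂) = 3.13 → ξ₁ = 1.565 ξ₂.
Substitute: (2·1.565 + 1) ξ₂ = 454.8 → ξ₂ = 110.1 lbmol/h, ξ₁ = 172.3 lbmol/h.
Outlet amounts (n = n₀ + Σ ν·ξ):
  C: 604 − 2(172.3) − 1(110.1) = 149.2
  A: 1397 − 1(172.3) − 1(110.1) = 1115
  F: 0 + 2(172.3) = 344.7
  E: 0 + 1(110.1) = 110.1
  B: 0 + 1(110.1) = 110.1

110 lbmol/h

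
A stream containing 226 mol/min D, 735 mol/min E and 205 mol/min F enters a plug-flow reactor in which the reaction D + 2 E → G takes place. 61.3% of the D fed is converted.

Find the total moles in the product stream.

889 mol/min

D reacted = 0.613 × 226 = 138.5 mol/min; ν_D = −1, so ξ = 138.5/1 = 138.5 mol/min.
Outlet amounts (n = n₀ + ν ξ):
  D: 226 − 1(138.5) = 87.46
  E: 735 − 2(138.5) = 457.9
  G: 0 + 1(138.5) = 138.5
  F: 205 (inert)
Total out = 87.46 + 457.9 + 138.5 + 205 = 888.9 mol/min.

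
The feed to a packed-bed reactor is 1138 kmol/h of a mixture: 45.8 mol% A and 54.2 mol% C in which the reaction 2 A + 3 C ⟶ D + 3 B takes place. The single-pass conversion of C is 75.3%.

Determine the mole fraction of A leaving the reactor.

C reacted = 0.753 × 616.8 = 464.4 kmol/h; ν_C = −3, so ξ = 464.4/3 = 154.8 kmol/h.
Outlet amounts (n = n₀ + ν ξ):
  A: 521.2 − 2(154.8) = 211.6
  C: 616.8 − 3(154.8) = 152.3
  D: 0 + 1(154.8) = 154.8
  B: 0 + 3(154.8) = 464.4
Total out = 983.2 kmol/h; y_A = 211.6 / 983.2 = 0.2152.

0.215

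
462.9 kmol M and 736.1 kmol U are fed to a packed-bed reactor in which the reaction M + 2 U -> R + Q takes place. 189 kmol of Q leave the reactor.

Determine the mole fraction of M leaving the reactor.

0.271

For Q: n = n₀ + 1ξ → 189 = 0 + 1ξ, giving ξ = 189 kmol.
Outlet amounts (n = n₀ + ν ξ):
  M: 462.9 − 1(189) = 273.9
  U: 736.1 − 2(189) = 358.1
  R: 0 + 1(189) = 189
  Q: 0 + 1(189) = 189
Total out = 1010 kmol; y_M = 273.9 / 1010 = 0.2712.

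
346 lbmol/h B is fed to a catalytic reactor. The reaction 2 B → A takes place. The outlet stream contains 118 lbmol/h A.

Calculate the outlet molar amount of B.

For A: n = n₀ + 1ξ → 118 = 0 + 1ξ, giving ξ = 118 lbmol/h.
Outlet amounts (n = n₀ + ν ξ):
  B: 346 − 2(118) = 110
  A: 0 + 1(118) = 118

110 lbmol/h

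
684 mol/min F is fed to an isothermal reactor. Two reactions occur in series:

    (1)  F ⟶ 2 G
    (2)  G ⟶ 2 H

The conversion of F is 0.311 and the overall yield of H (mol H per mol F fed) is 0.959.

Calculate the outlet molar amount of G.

97.5 mol/min

Conversion of F: F consumed = 1ξ₁ = 0.311 × 684 → ξ₁ = 212.7 mol/min.
Yield of H: 2ξ₂ / 684 = 0.959 → ξ₂ = 328 mol/min.
Outlet amounts (n = n₀ + Σ ν·ξ):
  F: 684 − 1(212.7) = 471.3
  G: 0 + 2(212.7) − 1(328) = 97.47
  H: 0 + 2(328) = 656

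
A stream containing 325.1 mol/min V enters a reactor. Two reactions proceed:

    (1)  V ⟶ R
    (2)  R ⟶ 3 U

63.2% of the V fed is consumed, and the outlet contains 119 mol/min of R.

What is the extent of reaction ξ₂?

ξ₂ = 86.5 mol/min

Conversion of V: V consumed = 1ξ₁ = 0.632 × 325.1 → ξ₁ = 205.5 mol/min.
R balance: n_R = 0 + 1ξ₁ − 1ξ₂ = 119 → ξ₂ = (1·205.5 − 119)/1 = 86.46 mol/min.
Outlet amounts (n = n₀ + Σ ν·ξ):
  V: 325.1 − 1(205.5) = 119.6
  R: 0 + 1(205.5) − 1(86.46) = 119
  U: 0 + 3(86.46) = 259.4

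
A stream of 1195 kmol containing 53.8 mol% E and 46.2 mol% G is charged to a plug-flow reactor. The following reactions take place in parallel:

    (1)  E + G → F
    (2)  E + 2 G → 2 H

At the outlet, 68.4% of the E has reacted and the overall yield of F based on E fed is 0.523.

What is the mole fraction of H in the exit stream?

Yield of F: 1ξ₁ / 642.9 = 0.523 → ξ₁ = 336.2 kmol.
Conversion of E: 1ξ₁ + 1ξ₂ = 0.684 × 642.9 = 439.8 → ξ₂ = 103.5 kmol.
Outlet amounts (n = n₀ + Σ ν·ξ):
  E: 642.9 − 1(336.2) − 1(103.5) = 203.2
  G: 552.1 − 1(336.2) − 2(103.5) = 8.831
  F: 0 + 1(336.2) = 336.2
  H: 0 + 2(103.5) = 207
Total out = 755.2 kmol; y_H = 207 / 755.2 = 0.2741.

0.274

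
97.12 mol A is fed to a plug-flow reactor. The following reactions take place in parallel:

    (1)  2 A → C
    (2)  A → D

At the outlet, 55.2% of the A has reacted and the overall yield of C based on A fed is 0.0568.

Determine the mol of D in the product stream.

Yield of C: 1ξ₁ / 97.12 = 0.0568 → ξ₁ = 5.516 mol.
Conversion of A: 2ξ₁ + 1ξ₂ = 0.552 × 97.12 = 53.61 → ξ₂ = 42.58 mol.
Outlet amounts (n = n₀ + Σ ν·ξ):
  A: 97.12 − 2(5.516) − 1(42.58) = 43.51
  C: 0 + 1(5.516) = 5.516
  D: 0 + 1(42.58) = 42.58

42.6 mol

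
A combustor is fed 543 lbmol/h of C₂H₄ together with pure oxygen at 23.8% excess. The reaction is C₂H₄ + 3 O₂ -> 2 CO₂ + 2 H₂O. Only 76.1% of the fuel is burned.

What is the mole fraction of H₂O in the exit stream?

Stoichiometric O₂ = 3 × 543 = 1629 lbmol/h; O₂ fed = 1629 × 1.238 = 2017 lbmol/h.
Fuel reacted = 0.761 × 543 → ξ = 413.2 lbmol/h.
Outlet (n = n₀ + ν ξ):
  C₂H₄: 543 − 1(413.2) = 129.8
  O₂: 2017 − 3(413.2) = 777
  CO₂: 0 + 2(413.2) = 826.4
  H₂O: 0 + 2(413.2) = 826.4
Total out = 2560 lbmol/h; y_H₂O = 826.4 / 2560 = 0.3229.

0.323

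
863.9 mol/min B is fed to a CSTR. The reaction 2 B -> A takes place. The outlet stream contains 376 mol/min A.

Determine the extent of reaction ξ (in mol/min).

For A: n = n₀ + 1ξ → 376 = 0 + 1ξ, giving ξ = 376 mol/min.
Outlet amounts (n = n₀ + ν ξ):
  B: 863.9 − 2(376) = 111.9
  A: 0 + 1(376) = 376

ξ = 376 mol/min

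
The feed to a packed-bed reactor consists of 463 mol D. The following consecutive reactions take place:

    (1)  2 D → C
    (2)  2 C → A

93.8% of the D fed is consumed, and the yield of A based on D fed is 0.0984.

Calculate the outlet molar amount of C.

Conversion of D: D consumed = 2ξ₁ = 0.938 × 463 → ξ₁ = 217.1 mol.
Yield of A: 1ξ₂ / 463 = 0.0984 → ξ₂ = 45.56 mol.
Outlet amounts (n = n₀ + Σ ν·ξ):
  D: 463 − 2(217.1) = 28.71
  C: 0 + 1(217.1) − 2(45.56) = 126
  A: 0 + 1(45.56) = 45.56

126 mol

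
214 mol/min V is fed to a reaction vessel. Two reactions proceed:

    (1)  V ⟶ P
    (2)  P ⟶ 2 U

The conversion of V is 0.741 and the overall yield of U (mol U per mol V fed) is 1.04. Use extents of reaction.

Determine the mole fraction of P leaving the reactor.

0.145

Conversion of V: V consumed = 1ξ₁ = 0.741 × 214 → ξ₁ = 158.6 mol/min.
Yield of U: 2ξ₂ / 214 = 1.04 → ξ₂ = 111.3 mol/min.
Outlet amounts (n = n₀ + Σ ν·ξ):
  V: 214 − 1(158.6) = 55.43
  P: 0 + 1(158.6) − 1(111.3) = 47.29
  U: 0 + 2(111.3) = 222.6
Total out = 325.3 mol/min; y_P = 47.29 / 325.3 = 0.1454.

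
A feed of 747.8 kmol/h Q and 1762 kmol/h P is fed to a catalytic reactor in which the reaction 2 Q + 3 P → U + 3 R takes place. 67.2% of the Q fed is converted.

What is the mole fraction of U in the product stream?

0.111

Q reacted = 0.672 × 747.8 = 502.5 kmol/h; ν_Q = −2, so ξ = 502.5/2 = 251.3 kmol/h.
Outlet amounts (n = n₀ + ν ξ):
  Q: 747.8 − 2(251.3) = 245.3
  P: 1762 − 3(251.3) = 1008
  U: 0 + 1(251.3) = 251.3
  R: 0 + 3(251.3) = 753.8
Total out = 2259 kmol/h; y_U = 251.3 / 2259 = 0.1112.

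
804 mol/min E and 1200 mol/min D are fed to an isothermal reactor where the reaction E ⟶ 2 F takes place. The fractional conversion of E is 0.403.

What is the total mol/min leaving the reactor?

2330 mol/min

E reacted = 0.403 × 804 = 324 mol/min; ν_E = −1, so ξ = 324/1 = 324 mol/min.
Outlet amounts (n = n₀ + ν ξ):
  E: 804 − 1(324) = 480
  F: 0 + 2(324) = 648
  D: 1200 (inert)
Total out = 480 + 648 + 1200 = 2328 mol/min.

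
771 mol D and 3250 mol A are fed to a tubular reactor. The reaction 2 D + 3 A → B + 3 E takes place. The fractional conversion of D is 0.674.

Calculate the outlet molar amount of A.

D reacted = 0.674 × 771 = 519.7 mol; ν_D = −2, so ξ = 519.7/2 = 259.8 mol.
Outlet amounts (n = n₀ + ν ξ):
  D: 771 − 2(259.8) = 251.3
  A: 3250 − 3(259.8) = 2471
  B: 0 + 1(259.8) = 259.8
  E: 0 + 3(259.8) = 779.5

2470 mol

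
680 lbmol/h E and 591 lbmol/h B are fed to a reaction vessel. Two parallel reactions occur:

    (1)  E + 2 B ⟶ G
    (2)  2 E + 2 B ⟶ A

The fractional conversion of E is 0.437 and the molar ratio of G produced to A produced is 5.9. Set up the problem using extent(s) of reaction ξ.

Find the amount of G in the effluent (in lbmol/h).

222 lbmol/h

Conversion of E: E consumed = 0.437 × 680 = 297.2 lbmol/h = 1ξ₁ + 2ξ₂.
Selectivity: 1ξ₁ / (1ξ₂) = 5.9 → ξ₁ = 5.9 ξ₂.
Substitute: (1·5.9 + 2) ξ₂ = 297.2 → ξ₂ = 37.62 lbmol/h, ξ₁ = 221.9 lbmol/h.
Outlet amounts (n = n₀ + Σ ν·ξ):
  E: 680 − 1(221.9) − 2(37.62) = 382.8
  B: 591 − 2(221.9) − 2(37.62) = 71.91
  G: 0 + 1(221.9) = 221.9
  A: 0 + 1(37.62) = 37.62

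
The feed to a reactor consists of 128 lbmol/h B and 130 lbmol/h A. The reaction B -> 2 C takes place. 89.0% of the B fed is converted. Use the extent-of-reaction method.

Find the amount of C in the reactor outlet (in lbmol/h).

228 lbmol/h

B reacted = 0.89 × 128 = 113.9 lbmol/h; ν_B = −1, so ξ = 113.9/1 = 113.9 lbmol/h.
Outlet amounts (n = n₀ + ν ξ):
  B: 128 − 1(113.9) = 14.08
  C: 0 + 2(113.9) = 227.8
  A: 130 (inert)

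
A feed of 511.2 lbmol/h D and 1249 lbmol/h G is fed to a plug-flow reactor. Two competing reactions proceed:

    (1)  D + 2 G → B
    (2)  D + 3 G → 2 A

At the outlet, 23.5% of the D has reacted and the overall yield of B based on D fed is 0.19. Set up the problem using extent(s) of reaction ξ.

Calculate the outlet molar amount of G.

986 lbmol/h

Yield of B: 1ξ₁ / 511.2 = 0.19 → ξ₁ = 97.13 lbmol/h.
Conversion of D: 1ξ₁ + 1ξ₂ = 0.235 × 511.2 = 120.1 → ξ₂ = 23 lbmol/h.
Outlet amounts (n = n₀ + Σ ν·ξ):
  D: 511.2 − 1(97.13) − 1(23) = 391.1
  G: 1249 − 2(97.13) − 3(23) = 985.7
  B: 0 + 1(97.13) = 97.13
  A: 0 + 2(23) = 46.01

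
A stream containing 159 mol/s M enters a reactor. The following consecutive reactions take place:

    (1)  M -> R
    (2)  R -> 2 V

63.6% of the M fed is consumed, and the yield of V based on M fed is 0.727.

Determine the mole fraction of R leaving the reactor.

Conversion of M: M consumed = 1ξ₁ = 0.636 × 159 → ξ₁ = 101.1 mol/s.
Yield of V: 2ξ₂ / 159 = 0.727 → ξ₂ = 57.8 mol/s.
Outlet amounts (n = n₀ + Σ ν·ξ):
  M: 159 − 1(101.1) = 57.88
  R: 0 + 1(101.1) − 1(57.8) = 43.33
  V: 0 + 2(57.8) = 115.6
Total out = 216.8 mol/s; y_R = 43.33 / 216.8 = 0.1999.

0.2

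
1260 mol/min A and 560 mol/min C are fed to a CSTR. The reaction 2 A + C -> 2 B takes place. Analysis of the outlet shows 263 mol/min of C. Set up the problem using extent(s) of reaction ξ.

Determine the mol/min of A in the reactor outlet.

666 mol/min

For C: n = n₀ − 1ξ → 263 = 560 − 1ξ, giving ξ = 297 mol/min.
Outlet amounts (n = n₀ + ν ξ):
  A: 1260 − 2(297) = 666
  C: 560 − 1(297) = 263
  B: 0 + 2(297) = 594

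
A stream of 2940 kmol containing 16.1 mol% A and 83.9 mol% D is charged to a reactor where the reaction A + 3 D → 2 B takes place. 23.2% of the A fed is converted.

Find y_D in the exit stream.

A reacted = 0.232 × 473.3 = 109.8 kmol; ν_A = −1, so ξ = 109.8/1 = 109.8 kmol.
Outlet amounts (n = n₀ + ν ξ):
  A: 473.3 − 1(109.8) = 363.5
  D: 2467 − 3(109.8) = 2137
  B: 0 + 2(109.8) = 219.6
Total out = 2720 kmol; y_D = 2137 / 2720 = 0.7856.

0.786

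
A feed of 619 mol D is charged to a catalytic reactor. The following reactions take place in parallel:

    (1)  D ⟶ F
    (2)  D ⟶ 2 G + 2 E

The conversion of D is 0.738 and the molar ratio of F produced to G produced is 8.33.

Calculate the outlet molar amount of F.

431 mol

Conversion of D: D consumed = 0.738 × 619 = 456.8 mol = 1ξ₁ + 1ξ₂.
Selectivity: 1ξ₁ / (2ξ₂) = 8.33 → ξ₁ = 16.66 ξ₂.
Substitute: (1·16.66 + 1) ξ₂ = 456.8 → ξ₂ = 25.87 mol, ξ₁ = 431 mol.
Outlet amounts (n = n₀ + Σ ν·ξ):
  D: 619 − 1(431) − 1(25.87) = 162.2
  F: 0 + 1(431) = 431
  G: 0 + 2(25.87) = 51.74
  E: 0 + 2(25.87) = 51.74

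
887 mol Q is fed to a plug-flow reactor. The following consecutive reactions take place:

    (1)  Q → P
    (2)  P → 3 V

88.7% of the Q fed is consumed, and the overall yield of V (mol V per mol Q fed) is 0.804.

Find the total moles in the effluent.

Conversion of Q: Q consumed = 1ξ₁ = 0.887 × 887 → ξ₁ = 786.8 mol.
Yield of V: 3ξ₂ / 887 = 0.804 → ξ₂ = 237.7 mol.
Outlet amounts (n = n₀ + Σ ν·ξ):
  Q: 887 − 1(786.8) = 100.2
  P: 0 + 1(786.8) − 1(237.7) = 549.1
  V: 0 + 3(237.7) = 713.1
Total out = 100.2 + 549.1 + 713.1 = 1362 mol.

1360 mol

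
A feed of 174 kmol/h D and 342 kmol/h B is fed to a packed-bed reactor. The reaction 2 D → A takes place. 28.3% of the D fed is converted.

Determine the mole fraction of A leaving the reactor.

D reacted = 0.283 × 174 = 49.24 kmol/h; ν_D = −2, so ξ = 49.24/2 = 24.62 kmol/h.
Outlet amounts (n = n₀ + ν ξ):
  D: 174 − 2(24.62) = 124.8
  A: 0 + 1(24.62) = 24.62
  B: 342 (inert)
Total out = 491.4 kmol/h; y_A = 24.62 / 491.4 = 0.05011.

0.0501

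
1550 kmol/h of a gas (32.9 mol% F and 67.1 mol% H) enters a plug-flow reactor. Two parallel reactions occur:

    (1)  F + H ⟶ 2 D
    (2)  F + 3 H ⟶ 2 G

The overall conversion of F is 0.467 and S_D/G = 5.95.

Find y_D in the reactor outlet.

0.275

Conversion of F: F consumed = 0.467 × 509.9 = 238.1 kmol/h = 1ξ₁ + 1ξ₂.
Selectivity: 2ξ₁ / (2ξ₂) = 5.95 → ξ₁ = 5.95 ξ₂.
Substitute: (1·5.95 + 1) ξ₂ = 238.1 → ξ₂ = 34.27 kmol/h, ξ₁ = 203.9 kmol/h.
Outlet amounts (n = n₀ + Σ ν·ξ):
  F: 509.9 − 1(203.9) − 1(34.27) = 271.8
  H: 1040 − 1(203.9) − 3(34.27) = 733.4
  D: 0 + 2(203.9) = 407.8
  G: 0 + 2(34.27) = 68.53
Total out = 1481 kmol/h; y_D = 407.8 / 1481 = 0.2752.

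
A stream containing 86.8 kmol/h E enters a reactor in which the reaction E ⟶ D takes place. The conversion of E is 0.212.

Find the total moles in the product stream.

E reacted = 0.212 × 86.8 = 18.4 kmol/h; ν_E = −1, so ξ = 18.4/1 = 18.4 kmol/h.
Outlet amounts (n = n₀ + ν ξ):
  E: 86.8 − 1(18.4) = 68.4
  D: 0 + 1(18.4) = 18.4
Total out = 68.4 + 18.4 = 86.8 kmol/h.

86.8 kmol/h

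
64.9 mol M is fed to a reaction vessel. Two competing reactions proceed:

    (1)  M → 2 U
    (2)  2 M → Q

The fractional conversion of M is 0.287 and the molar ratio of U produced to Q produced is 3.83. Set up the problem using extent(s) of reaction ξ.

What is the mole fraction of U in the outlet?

0.263

Conversion of M: M consumed = 0.287 × 64.9 = 18.63 mol = 1ξ₁ + 2ξ₂.
Selectivity: 2ξ₁ / (1ξ₂) = 3.83 → ξ₁ = 1.915 ξ₂.
Substitute: (1·1.915 + 2) ξ₂ = 18.63 → ξ₂ = 4.758 mol, ξ₁ = 9.111 mol.
Outlet amounts (n = n₀ + Σ ν·ξ):
  M: 64.9 − 1(9.111) − 2(4.758) = 46.27
  U: 0 + 2(9.111) = 18.22
  Q: 0 + 1(4.758) = 4.758
Total out = 69.25 mol; y_U = 18.22 / 69.25 = 0.2631.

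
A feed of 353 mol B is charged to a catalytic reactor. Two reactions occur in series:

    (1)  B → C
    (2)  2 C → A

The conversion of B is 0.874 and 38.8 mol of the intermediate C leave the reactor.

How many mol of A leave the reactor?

Conversion of B: B consumed = 1ξ₁ = 0.874 × 353 → ξ₁ = 308.5 mol.
C balance: n_C = 0 + 1ξ₁ − 2ξ₂ = 38.8 → ξ₂ = (1·308.5 − 38.8)/2 = 134.9 mol.
Outlet amounts (n = n₀ + Σ ν·ξ):
  B: 353 − 1(308.5) = 44.48
  C: 0 + 1(308.5) − 2(134.9) = 38.8
  A: 0 + 1(134.9) = 134.9

135 mol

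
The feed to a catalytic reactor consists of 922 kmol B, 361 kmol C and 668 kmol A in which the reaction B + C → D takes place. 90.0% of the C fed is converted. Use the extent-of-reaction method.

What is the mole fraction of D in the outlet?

C reacted = 0.9 × 361 = 324.9 kmol; ν_C = −1, so ξ = 324.9/1 = 324.9 kmol.
Outlet amounts (n = n₀ + ν ξ):
  B: 922 − 1(324.9) = 597.1
  C: 361 − 1(324.9) = 36.1
  D: 0 + 1(324.9) = 324.9
  A: 668 (inert)
Total out = 1626 kmol; y_D = 324.9 / 1626 = 0.1998.

0.2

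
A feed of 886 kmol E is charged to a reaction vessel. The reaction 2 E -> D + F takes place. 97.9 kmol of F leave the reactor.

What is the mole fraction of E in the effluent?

For F: n = n₀ + 1ξ → 97.9 = 0 + 1ξ, giving ξ = 97.9 kmol.
Outlet amounts (n = n₀ + ν ξ):
  E: 886 − 2(97.9) = 690.2
  D: 0 + 1(97.9) = 97.9
  F: 0 + 1(97.9) = 97.9
Total out = 886 kmol; y_E = 690.2 / 886 = 0.779.

0.779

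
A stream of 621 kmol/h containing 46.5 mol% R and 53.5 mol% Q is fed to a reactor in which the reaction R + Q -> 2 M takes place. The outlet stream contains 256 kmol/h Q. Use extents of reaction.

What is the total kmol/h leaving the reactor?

621 kmol/h

For Q: n = n₀ − 1ξ → 256 = 332.2 − 1ξ, giving ξ = 76.24 kmol/h.
Outlet amounts (n = n₀ + ν ξ):
  R: 288.8 − 1(76.24) = 212.5
  Q: 332.2 − 1(76.24) = 256
  M: 0 + 2(76.24) = 152.5
Total out = 212.5 + 256 + 152.5 = 621 kmol/h.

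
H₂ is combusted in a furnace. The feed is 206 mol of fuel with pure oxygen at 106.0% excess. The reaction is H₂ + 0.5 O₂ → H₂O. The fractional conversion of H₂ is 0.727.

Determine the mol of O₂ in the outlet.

137 mol

Stoichiometric O₂ = 0.5 × 206 = 103 mol; O₂ fed = 103 × 2.060 = 212.2 mol.
Fuel reacted = 0.727 × 206 → ξ = 149.8 mol.
Outlet (n = n₀ + ν ξ):
  H₂: 206 − 1(149.8) = 56.24
  O₂: 212.2 − 0.5(149.8) = 137.3
  H₂O: 0 + 1(149.8) = 149.8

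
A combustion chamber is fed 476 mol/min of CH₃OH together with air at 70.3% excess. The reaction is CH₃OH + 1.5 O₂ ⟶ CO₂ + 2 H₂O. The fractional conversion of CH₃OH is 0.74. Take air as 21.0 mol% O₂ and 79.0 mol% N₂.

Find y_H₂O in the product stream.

0.109

Stoichiometric O₂ = 1.5 × 476 = 714 mol/min; O₂ fed = 714 × 1.703 = 1216 mol/min.
N₂ fed = 1216 × 79/21 = 4574 mol/min.
Fuel reacted = 0.74 × 476 → ξ = 352.2 mol/min.
Outlet (n = n₀ + ν ξ):
  CH₃OH: 476 − 1(352.2) = 123.8
  O₂: 1216 − 1.5(352.2) = 687.6
  N₂: 4574 (inert)
  CO₂: 0 + 1(352.2) = 352.2
  H₂O: 0 + 2(352.2) = 704.5
Total out = 6442 mol/min; y_H₂O = 704.5 / 6442 = 0.1094.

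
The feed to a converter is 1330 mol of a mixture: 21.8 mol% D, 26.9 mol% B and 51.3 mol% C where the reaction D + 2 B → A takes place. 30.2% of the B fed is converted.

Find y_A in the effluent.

0.0442

B reacted = 0.302 × 357.8 = 108 mol; ν_B = −2, so ξ = 108/2 = 54.02 mol.
Outlet amounts (n = n₀ + ν ξ):
  D: 289.9 − 1(54.02) = 235.9
  B: 357.8 − 2(54.02) = 249.7
  A: 0 + 1(54.02) = 54.02
  C: 682.3 (inert)
Total out = 1222 mol; y_A = 54.02 / 1222 = 0.04421.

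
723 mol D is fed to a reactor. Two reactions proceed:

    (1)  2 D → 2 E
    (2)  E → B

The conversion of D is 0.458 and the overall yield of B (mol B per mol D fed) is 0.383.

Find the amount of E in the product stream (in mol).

54.2 mol

Conversion of D: D consumed = 2ξ₁ = 0.458 × 723 → ξ₁ = 165.6 mol.
Yield of B: 1ξ₂ / 723 = 0.383 → ξ₂ = 276.9 mol.
Outlet amounts (n = n₀ + Σ ν·ξ):
  D: 723 − 2(165.6) = 391.9
  E: 0 + 2(165.6) − 1(276.9) = 54.23
  B: 0 + 1(276.9) = 276.9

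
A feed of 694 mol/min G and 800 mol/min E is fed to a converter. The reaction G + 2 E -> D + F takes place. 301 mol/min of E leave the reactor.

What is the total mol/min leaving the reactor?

For E: n = n₀ − 2ξ → 301 = 800 − 2ξ, giving ξ = 249.5 mol/min.
Outlet amounts (n = n₀ + ν ξ):
  G: 694 − 1(249.5) = 444.5
  E: 800 − 2(249.5) = 301
  D: 0 + 1(249.5) = 249.5
  F: 0 + 1(249.5) = 249.5
Total out = 444.5 + 301 + 249.5 + 249.5 = 1244 mol/min.

1240 mol/min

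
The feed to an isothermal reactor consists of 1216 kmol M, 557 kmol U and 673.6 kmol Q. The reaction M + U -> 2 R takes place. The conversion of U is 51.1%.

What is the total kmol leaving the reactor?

U reacted = 0.511 × 557 = 284.6 kmol; ν_U = −1, so ξ = 284.6/1 = 284.6 kmol.
Outlet amounts (n = n₀ + ν ξ):
  M: 1216 − 1(284.6) = 931.4
  U: 557 − 1(284.6) = 272.4
  R: 0 + 2(284.6) = 569.3
  Q: 673.6 (inert)
Total out = 931.4 + 272.4 + 569.3 + 673.6 = 2447 kmol.

2450 kmol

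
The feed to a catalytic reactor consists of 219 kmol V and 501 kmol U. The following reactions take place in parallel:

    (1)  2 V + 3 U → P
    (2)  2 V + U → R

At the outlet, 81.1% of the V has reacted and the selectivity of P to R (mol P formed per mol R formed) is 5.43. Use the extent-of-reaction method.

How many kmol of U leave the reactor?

Conversion of V: V consumed = 0.811 × 219 = 177.6 kmol = 2ξ₁ + 2ξ₂.
Selectivity: 1ξ₁ / (1ξ₂) = 5.43 → ξ₁ = 5.43 ξ₂.
Substitute: (2·5.43 + 2) ξ₂ = 177.6 → ξ₂ = 13.81 kmol, ξ₁ = 74.99 kmol.
Outlet amounts (n = n₀ + Σ ν·ξ):
  V: 219 − 2(74.99) − 2(13.81) = 41.39
  U: 501 − 3(74.99) − 1(13.81) = 262.2
  P: 0 + 1(74.99) = 74.99
  R: 0 + 1(13.81) = 13.81

262 kmol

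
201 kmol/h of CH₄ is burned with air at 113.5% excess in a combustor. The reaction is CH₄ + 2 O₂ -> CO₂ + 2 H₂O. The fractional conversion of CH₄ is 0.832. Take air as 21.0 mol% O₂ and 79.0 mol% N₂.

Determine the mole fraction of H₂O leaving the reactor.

Stoichiometric O₂ = 2 × 201 = 402 kmol/h; O₂ fed = 402 × 2.135 = 858.3 kmol/h.
N₂ fed = 858.3 × 79/21 = 3229 kmol/h.
Fuel reacted = 0.832 × 201 → ξ = 167.2 kmol/h.
Outlet (n = n₀ + ν ξ):
  CH₄: 201 − 1(167.2) = 33.77
  O₂: 858.3 − 2(167.2) = 523.8
  N₂: 3229 (inert)
  CO₂: 0 + 1(167.2) = 167.2
  H₂O: 0 + 2(167.2) = 334.5
Total out = 4288 kmol/h; y_H₂O = 334.5 / 4288 = 0.078.

0.078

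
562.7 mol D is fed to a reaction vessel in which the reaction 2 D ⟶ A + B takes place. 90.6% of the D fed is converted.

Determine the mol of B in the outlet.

D reacted = 0.906 × 562.7 = 509.8 mol; ν_D = −2, so ξ = 509.8/2 = 254.9 mol.
Outlet amounts (n = n₀ + ν ξ):
  D: 562.7 − 2(254.9) = 52.89
  A: 0 + 1(254.9) = 254.9
  B: 0 + 1(254.9) = 254.9

255 mol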